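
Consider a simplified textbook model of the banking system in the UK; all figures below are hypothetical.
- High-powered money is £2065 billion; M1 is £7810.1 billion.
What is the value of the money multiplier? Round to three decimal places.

The money multiplier is m = M / MB = 7810.1 / 2065 ≈ 3.78213.

3.782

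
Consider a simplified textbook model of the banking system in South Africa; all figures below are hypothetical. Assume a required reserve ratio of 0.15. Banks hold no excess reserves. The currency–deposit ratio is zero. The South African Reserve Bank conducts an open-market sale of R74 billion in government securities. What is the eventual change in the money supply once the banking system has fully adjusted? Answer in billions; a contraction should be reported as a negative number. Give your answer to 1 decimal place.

The simple money multiplier is m = 1/rr = 1/0.15 ≈ 6.6667.
An open-market sale reduces the monetary base by 74 billion, so ΔM = m × ΔMB = 6.6667 × (−74) = -493.3358 billion.

-493.3 billion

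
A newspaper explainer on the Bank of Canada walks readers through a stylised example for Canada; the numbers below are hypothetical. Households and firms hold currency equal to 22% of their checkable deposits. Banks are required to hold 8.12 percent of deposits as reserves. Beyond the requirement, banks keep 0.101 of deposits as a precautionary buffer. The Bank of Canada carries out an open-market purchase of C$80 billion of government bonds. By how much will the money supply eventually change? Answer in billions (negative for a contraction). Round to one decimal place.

C$242.7 billion

The money multiplier is m = (1 + c) / (rr + e + c) = (1 + 0.22) / (0.0812 + 0.101 + 0.22) ≈ 3.0333.
The purchase adds 80 billion of base, so ΔM = m × ΔMB = 3.0333 × (+80) = 242.664 billion.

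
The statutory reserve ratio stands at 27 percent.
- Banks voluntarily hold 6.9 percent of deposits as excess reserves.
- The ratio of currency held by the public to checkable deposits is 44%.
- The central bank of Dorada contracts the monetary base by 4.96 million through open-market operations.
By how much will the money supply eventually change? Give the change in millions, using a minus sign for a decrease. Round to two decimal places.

The money multiplier is m = (1 + c) / (rr + e + c) = (1 + 0.44) / (0.27 + 0.069 + 0.44) ≈ 1.8485.
The sale removes 4.96 million of base, so ΔM = m × ΔMB = 1.8485 × (−4.96) ≈ -9.1686 million.

-9.17 million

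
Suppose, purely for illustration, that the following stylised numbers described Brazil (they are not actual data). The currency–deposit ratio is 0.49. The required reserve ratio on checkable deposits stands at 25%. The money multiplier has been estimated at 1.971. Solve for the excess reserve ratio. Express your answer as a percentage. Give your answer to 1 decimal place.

Using m = 1.971. Since m = (1 + c)/(c + rr + e), the denominator satisfies c + rr + e = (1 + c)/m = (1 + 0.49) / 1.971 ≈ 0.755961.
With c = 0.49 and rr = 0.25, the excess reserve ratio is 0.755961 − 0.49 − 0.25 = 0.015961.

1.6%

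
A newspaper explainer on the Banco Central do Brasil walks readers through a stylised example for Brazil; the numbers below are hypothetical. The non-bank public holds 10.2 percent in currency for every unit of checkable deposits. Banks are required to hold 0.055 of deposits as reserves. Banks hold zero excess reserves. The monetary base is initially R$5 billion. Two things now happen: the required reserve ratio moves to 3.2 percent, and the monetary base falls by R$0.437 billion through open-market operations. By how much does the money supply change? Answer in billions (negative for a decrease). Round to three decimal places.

Before: m₁ = (1 + 0.102) / (0.055 + 0.102) ≈ 7.01911, MB₁ = 5, so M₁ = 7.01911 × 5 ≈ 35.0956 billion.
After: m₂ = (1 + 0.102) / (0.032 + 0.102) ≈ 8.22388, MB₂ = 5 − 0.437 = 4.563, so M₂ = 8.22388 × 4.563 ≈ 37.5256 billion.
ΔM = M₂ − M₁ = 37.5256 − 35.0956 = 2.43 billion.

R$2.430 billion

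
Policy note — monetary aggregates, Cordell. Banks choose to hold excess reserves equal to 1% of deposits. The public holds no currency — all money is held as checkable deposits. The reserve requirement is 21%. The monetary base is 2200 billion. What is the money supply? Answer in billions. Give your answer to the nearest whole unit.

10000 billion

The money multiplier is m = 1 / (rr + e) = 1 / (0.21 + 0.01) ≈ 4.54545.
So M = m × MB = 4.54545 × 2200 = 9999.99 billion.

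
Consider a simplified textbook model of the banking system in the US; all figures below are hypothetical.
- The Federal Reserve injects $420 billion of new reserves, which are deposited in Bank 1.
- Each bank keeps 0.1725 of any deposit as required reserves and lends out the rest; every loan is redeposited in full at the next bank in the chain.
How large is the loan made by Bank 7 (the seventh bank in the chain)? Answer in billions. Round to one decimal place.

$111.6 billion

Each bank lends a fraction (1 − rr) = 0.8275 of the deposit it receives, so Bank 7 receives 420·0.8275^6 and lends 420·0.8275^7 ≈ 111.5900 billion.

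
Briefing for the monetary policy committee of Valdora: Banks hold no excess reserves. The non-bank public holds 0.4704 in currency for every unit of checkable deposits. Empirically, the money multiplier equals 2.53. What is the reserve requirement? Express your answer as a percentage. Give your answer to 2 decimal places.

11.08%

Using m = 2.53. Since m = (1 + c)/(c + rr + e), the denominator satisfies c + rr + e = (1 + c)/m = (1 + 0.4704) / 2.53 ≈ 0.581186.
With c = 0.4704 and e = 0, the reserve requirement is 0.581186 − 0.4704 − 0 = 0.110786.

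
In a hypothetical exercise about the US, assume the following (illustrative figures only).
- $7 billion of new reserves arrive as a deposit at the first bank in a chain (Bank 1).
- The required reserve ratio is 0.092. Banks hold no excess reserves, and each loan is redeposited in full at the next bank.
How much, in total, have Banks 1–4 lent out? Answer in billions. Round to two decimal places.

$22.13 billion

Bank i lends (1 − rr)^i of the original deposit: Bank 1 lends 7·0.9080 = 6.3560, Bank 2 lends 7·0.9080² ≈ 5.7712, and so on.
Summing a geometric series: total = 7·[0.9080·(1 − 0.9080^4) / (1 − 0.9080)] ≈ 22.1257 billion.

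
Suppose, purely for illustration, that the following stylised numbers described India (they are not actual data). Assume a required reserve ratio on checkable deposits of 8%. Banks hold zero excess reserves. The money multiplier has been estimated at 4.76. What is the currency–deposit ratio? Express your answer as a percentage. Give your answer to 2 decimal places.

16.47%

Using m = 4.76. From m = (1 + c)/(c + rr + e), rearranging gives 1 + c = m·(c + rr + e), so c·(1 − m) = m·(rr + e) − 1.
Hence c = [m·(rr + e) − 1]/(1 − m) = [4.76 × (0.08 + 0) − 1] / (1 − 4.76) ≈ 0.164681.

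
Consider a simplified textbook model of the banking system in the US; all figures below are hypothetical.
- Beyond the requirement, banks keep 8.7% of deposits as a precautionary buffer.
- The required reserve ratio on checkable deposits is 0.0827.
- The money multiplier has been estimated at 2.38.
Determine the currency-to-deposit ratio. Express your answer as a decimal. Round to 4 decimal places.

0.4320

Using m = 2.38. From m = (1 + c)/(c + rr + e), rearranging gives 1 + c = m·(c + rr + e), so c·(1 − m) = m·(rr + e) − 1.
Hence c = [m·(rr + e) − 1]/(1 − m) = [2.38 × (0.0827 + 0.087) − 1] / (1 − 2.38) ≈ 0.431967.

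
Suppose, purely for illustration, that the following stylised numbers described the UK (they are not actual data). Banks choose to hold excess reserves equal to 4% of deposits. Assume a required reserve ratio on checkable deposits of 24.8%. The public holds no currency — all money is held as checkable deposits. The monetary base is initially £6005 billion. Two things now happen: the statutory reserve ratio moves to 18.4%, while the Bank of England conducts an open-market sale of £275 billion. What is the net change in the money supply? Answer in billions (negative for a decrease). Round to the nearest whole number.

Before: m₁ = 1 / (0.248 + 0.04) ≈ 3.47222, MB₁ = 6005, so M₁ = 3.47222 × 6005 = 20850.6811 billion.
After: m₂ = 1 / (0.184 + 0.04) ≈ 4.46429, MB₂ = 6005 − 275 = 5730, so M₂ = 4.46429 × 5730 = 25580.3817 billion.
ΔM = M₂ − M₁ = 25580.3817 − 20850.6811 = 4729.7006 billion.

£4730 billion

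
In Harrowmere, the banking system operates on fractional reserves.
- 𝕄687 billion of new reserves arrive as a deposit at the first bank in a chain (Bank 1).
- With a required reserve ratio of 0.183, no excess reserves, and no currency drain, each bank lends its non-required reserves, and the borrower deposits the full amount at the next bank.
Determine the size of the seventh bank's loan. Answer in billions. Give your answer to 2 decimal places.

Each bank lends a fraction (1 − rr) = 0.8170 of the deposit it receives, so Bank 7 receives 687·0.8170^6 and lends 687·0.8170^7 ≈ 166.9211 billion.

𝕄166.92 billion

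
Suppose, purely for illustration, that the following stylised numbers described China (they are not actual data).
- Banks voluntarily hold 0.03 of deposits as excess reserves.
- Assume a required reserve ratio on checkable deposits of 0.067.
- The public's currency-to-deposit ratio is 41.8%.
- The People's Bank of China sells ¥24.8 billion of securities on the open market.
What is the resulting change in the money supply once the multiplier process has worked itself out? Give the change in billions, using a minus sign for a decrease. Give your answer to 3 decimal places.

The money multiplier is m = (1 + c) / (rr + e + c) = (1 + 0.418) / (0.067 + 0.03 + 0.418) ≈ 2.753398.
The sale removes 24.8 billion of base, so ΔM = m × ΔMB = 2.753398 × (−24.8) ≈ -68.2843 billion.

-68.284 billion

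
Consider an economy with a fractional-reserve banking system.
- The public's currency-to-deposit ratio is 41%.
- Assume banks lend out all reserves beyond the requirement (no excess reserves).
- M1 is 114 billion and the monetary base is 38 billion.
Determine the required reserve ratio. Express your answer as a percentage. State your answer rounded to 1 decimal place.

Using m = M/MB = 114/38 = 3.000000. Since m = (1 + c)/(c + rr + e), the denominator satisfies c + rr + e = (1 + c)/m = (1 + 0.41) / 3.000000 = 0.470000.
With c = 0.41 and e = 0, the required reserve ratio is 0.470000 − 0.41 − 0 = 0.06.

6.0%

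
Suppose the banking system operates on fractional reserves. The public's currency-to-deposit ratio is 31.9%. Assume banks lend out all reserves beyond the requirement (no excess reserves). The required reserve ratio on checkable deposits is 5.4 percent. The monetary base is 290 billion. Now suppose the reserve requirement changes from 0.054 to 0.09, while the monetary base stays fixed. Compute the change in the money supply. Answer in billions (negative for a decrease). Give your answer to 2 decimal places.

-90.26 billion

Initially m₁ = (1 + 0.319) / (0.054 + 0.319) ≈ 3.536193, so M₁ = 3.536193 × 290 ≈ 1025.496 billion.
After the change m₂ = (1 + 0.319) / (0.09 + 0.319) ≈ 3.224939, so M₂ = 3.224939 × 290 ≈ 935.2323 billion.
ΔM = M₂ − M₁ = 935.2323 − 1025.496 = -90.2637 billion.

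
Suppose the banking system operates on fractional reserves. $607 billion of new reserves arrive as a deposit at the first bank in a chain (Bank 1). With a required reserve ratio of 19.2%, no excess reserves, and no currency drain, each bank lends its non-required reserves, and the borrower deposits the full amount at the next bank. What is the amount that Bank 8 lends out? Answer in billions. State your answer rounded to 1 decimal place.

$110.3 billion

Each bank lends a fraction (1 − rr) = 0.8080 of the deposit it receives, so Bank 8 receives 607·0.8080^7 and lends 607·0.8080^8 ≈ 110.2756 billion.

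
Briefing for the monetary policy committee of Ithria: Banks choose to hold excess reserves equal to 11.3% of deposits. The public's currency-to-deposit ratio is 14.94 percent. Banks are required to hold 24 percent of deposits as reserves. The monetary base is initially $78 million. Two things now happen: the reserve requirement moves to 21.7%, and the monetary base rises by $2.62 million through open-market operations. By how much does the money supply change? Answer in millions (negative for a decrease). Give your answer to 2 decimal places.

$14.84 million

Before: m₁ = (1 + 0.1494) / (0.24 + 0.113 + 0.1494) ≈ 2.28782, MB₁ = 78, so M₁ = 2.28782 × 78 ≈ 178.45 million.
After: m₂ = (1 + 0.1494) / (0.217 + 0.113 + 0.1494) ≈ 2.39758, MB₂ = 78 + 2.62 = 80.62, so M₂ = 2.39758 × 80.62 ≈ 193.2929 million.
ΔM = M₂ − M₁ = 193.2929 − 178.45 = 14.8429 million.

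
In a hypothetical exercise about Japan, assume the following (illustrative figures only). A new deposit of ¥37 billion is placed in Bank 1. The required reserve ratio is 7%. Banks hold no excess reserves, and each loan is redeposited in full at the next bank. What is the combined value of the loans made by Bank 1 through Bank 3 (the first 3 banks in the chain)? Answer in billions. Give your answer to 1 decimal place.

¥96.2 billion

Bank i lends (1 − rr)^i of the original deposit: Bank 1 lends 37·0.9300 = 34.4100, Bank 2 lends 37·0.9300² = 32.0013, and so on.
Summing a geometric series: total = 37·[0.9300·(1 − 0.9300^3) / (1 − 0.9300)] ≈ 96.1725 billion.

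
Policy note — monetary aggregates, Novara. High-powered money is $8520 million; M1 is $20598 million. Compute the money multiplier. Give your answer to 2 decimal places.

The money multiplier is m = M / MB = 20598 / 8520 ≈ 2.41761.

2.42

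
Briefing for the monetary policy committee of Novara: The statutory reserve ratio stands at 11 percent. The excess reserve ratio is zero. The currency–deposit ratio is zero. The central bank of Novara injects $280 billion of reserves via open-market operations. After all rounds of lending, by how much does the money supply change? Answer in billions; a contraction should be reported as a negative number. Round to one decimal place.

The simple money multiplier is m = 1/rr = 1/0.11 ≈ 9.09091.
An open-market purchase increases the monetary base by 280 billion, so ΔM = m × ΔMB = 9.09091 × 280 = 2545.4548 billion.

$2545.5 billion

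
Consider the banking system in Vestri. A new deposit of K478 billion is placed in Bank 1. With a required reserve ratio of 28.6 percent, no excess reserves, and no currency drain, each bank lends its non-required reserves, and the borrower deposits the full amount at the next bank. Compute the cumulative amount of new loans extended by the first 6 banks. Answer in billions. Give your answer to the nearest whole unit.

Bank i lends (1 − rr)^i of the original deposit: Bank 1 lends 478·0.7140 = 341.2920, Bank 2 lends 478·0.7140² ≈ 243.6825, and so on.
Summing a geometric series: total = 478·[0.7140·(1 − 0.7140^6) / (1 − 0.7140)] ≈ 1035.2223 billion.

K1035 billion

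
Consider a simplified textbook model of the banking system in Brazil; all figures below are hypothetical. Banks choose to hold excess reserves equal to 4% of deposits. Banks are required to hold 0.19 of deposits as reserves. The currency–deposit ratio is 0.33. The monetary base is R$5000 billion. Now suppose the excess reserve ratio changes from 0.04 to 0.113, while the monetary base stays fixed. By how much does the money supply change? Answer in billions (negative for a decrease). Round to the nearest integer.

Initially m₁ = (1 + 0.33) / (0.19 + 0.04 + 0.33) = 2.37500, so M₁ = 2.37500 × 5000 = 11875 billion.
After the change m₂ = (1 + 0.33) / (0.19 + 0.113 + 0.33) ≈ 2.10111, so M₂ = 2.10111 × 5000 = 10505.55 billion.
ΔM = M₂ − M₁ = 10505.55 − 11875 = -1369.45 billion.

-1369 billion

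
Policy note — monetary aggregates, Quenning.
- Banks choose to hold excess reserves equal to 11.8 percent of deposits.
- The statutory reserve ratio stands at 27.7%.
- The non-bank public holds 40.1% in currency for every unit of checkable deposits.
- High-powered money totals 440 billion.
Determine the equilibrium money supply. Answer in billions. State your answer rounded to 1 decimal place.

774.4 billion

The money multiplier is m = (1 + c) / (rr + e + c) = (1 + 0.401) / (0.277 + 0.118 + 0.401) ≈ 1.76005.
So M = m × MB = 1.76005 × 440 = 774.422 billion.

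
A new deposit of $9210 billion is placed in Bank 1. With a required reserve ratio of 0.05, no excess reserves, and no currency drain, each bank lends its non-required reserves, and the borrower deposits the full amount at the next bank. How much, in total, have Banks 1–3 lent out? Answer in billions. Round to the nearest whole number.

Bank i lends (1 − rr)^i of the original deposit: Bank 1 lends 9210·0.9500 = 8749.5000, Bank 2 lends 9210·0.9500² = 8312.0250, and so on.
Summing a geometric series: total = 9210·[0.9500·(1 − 0.9500^3) / (1 − 0.9500)] ≈ 24957.9487 billion.

$24958 billion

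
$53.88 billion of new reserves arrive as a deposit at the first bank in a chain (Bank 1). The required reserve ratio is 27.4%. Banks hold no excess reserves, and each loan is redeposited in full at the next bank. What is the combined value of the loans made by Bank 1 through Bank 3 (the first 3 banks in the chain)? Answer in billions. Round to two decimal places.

$88.13 billion

Bank i lends (1 − rr)^i of the original deposit: Bank 1 lends 53.88·0.7260 ≈ 39.1169, Bank 2 lends 53.88·0.7260² ≈ 28.3989, and so on.
Summing a geometric series: total = 53.88·[0.7260·(1 − 0.7260^3) / (1 − 0.7260)] ≈ 88.1333 billion.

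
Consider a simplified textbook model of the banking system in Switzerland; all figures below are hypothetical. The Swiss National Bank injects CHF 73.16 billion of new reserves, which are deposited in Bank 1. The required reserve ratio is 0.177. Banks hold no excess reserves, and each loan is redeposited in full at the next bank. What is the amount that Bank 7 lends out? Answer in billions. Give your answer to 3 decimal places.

CHF 18.710 billion

Each bank lends a fraction (1 − rr) = 0.8230 of the deposit it receives, so Bank 7 receives 73.16·0.8230^6 and lends 73.16·0.8230^7 ≈ 18.7099 billion.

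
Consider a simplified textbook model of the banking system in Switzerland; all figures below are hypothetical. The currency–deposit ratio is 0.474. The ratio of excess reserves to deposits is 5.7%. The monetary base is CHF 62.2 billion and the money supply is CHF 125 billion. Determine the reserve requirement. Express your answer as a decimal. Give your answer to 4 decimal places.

0.2025

Using m = M/MB = 125/62.2 ≈ 2.009646. Since m = (1 + c)/(c + rr + e), the denominator satisfies c + rr + e = (1 + c)/m = (1 + 0.474) / 2.009646 ≈ 0.733463.
With c = 0.474 and e = 0.057, the reserve requirement is 0.733463 − 0.474 − 0.057 = 0.202463.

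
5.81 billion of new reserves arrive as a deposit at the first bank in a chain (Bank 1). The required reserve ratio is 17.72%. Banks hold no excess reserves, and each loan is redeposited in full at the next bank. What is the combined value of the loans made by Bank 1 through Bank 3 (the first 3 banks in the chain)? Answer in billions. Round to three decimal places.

Bank i lends (1 − rr)^i of the original deposit: Bank 1 lends 5.81·0.8228 ≈ 4.7805, Bank 2 lends 5.81·0.8228² ≈ 3.9334, and so on.
Summing a geometric series: total = 5.81·[0.8228·(1 − 0.8228^3) / (1 − 0.8228)] ≈ 11.9502 billion.

11.950 billion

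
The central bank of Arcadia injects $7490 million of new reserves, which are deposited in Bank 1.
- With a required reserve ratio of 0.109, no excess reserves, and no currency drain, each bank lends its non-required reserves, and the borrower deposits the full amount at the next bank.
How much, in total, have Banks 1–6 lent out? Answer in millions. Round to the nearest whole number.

Bank i lends (1 − rr)^i of the original deposit: Bank 1 lends 7490·0.8910 = 6673.5900, Bank 2 lends 7490·0.8910² ≈ 5946.1687, and so on.
Summing a geometric series: total = 7490·[0.8910·(1 − 0.8910^6) / (1 − 0.8910)] ≈ 30591.9109 million.

$30592 million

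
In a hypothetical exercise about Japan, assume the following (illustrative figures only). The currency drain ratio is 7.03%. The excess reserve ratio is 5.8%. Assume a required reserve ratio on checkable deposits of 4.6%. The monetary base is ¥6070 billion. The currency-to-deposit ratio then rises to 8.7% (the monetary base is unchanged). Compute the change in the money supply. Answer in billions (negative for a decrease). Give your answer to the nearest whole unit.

-2728 billion

Initially m₁ = (1 + 0.0703) / (0.046 + 0.058 + 0.0703) ≈ 6.14056, so M₁ = 6.14056 × 6070 = 37273.1992 billion.
After the change m₂ = (1 + 0.087) / (0.046 + 0.058 + 0.087) ≈ 5.69110, so M₂ = 5.69110 × 6070 = 34544.977 billion.
ΔM = M₂ − M₁ = 34544.977 − 37273.1992 = -2728.2222 billion.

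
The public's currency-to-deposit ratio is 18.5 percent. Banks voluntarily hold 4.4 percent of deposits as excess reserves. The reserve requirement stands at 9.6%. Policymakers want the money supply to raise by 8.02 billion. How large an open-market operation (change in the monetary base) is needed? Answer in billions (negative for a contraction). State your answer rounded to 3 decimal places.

2.200 billion

The money multiplier is m = (1 + c) / (rr + e + c) = (1 + 0.185) / (0.096 + 0.044 + 0.185) ≈ 3.64615.
ΔMB = ΔM / m = (+8.02) / 3.64615 ≈ 2.1996 billion.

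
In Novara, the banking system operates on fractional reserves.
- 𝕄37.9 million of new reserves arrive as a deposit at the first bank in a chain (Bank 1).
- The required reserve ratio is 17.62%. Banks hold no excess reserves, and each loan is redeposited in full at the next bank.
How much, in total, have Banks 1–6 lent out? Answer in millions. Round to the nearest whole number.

𝕄122 million

Bank i lends (1 − rr)^i of the original deposit: Bank 1 lends 37.9·0.8238 ≈ 31.2220, Bank 2 lends 37.9·0.8238² ≈ 25.7207, and so on.
Summing a geometric series: total = 37.9·[0.8238·(1 − 0.8238^6) / (1 − 0.8238)] ≈ 121.8123 million.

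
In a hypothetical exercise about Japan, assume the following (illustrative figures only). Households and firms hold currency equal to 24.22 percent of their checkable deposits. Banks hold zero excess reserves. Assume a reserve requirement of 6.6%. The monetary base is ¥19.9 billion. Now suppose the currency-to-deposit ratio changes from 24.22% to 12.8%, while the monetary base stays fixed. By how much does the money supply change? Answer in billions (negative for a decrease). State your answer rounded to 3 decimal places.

¥35.500 billion

Initially m₁ = (1 + 0.2422) / (0.066 + 0.2422) ≈ 4.030500, so M₁ = 4.030500 × 19.9 ≈ 80.2069 billion.
After the change m₂ = (1 + 0.128) / (0.066 + 0.128) ≈ 5.814433, so M₂ = 5.814433 × 19.9 ≈ 115.7072 billion.
ΔM = M₂ − M₁ = 115.7072 − 80.2069 = 35.5003 billion.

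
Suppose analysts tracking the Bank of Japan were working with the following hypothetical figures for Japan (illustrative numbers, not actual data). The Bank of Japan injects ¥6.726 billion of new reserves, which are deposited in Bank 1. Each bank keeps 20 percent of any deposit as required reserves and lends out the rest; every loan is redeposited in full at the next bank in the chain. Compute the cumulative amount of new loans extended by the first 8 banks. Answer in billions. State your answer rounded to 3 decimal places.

Bank i lends (1 − rr)^i of the original deposit: Bank 1 lends 6.726·0.8000 = 5.3808, Bank 2 lends 6.726·0.8000² ≈ 4.3046, and so on.
Summing a geometric series: total = 6.726·[0.8000·(1 − 0.8000^8) / (1 − 0.8000)] ≈ 22.3903 billion.

¥22.390 billion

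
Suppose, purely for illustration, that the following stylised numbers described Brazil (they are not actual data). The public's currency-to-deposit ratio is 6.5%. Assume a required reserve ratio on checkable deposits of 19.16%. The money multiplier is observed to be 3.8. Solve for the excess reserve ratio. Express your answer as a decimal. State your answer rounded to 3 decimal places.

Using m = 3.8. Since m = (1 + c)/(c + rr + e), the denominator satisfies c + rr + e = (1 + c)/m = (1 + 0.065) / 3.8 ≈ 0.280263.
With c = 0.065 and rr = 0.1916, the excess reserve ratio is 0.280263 − 0.065 − 0.1916 = 0.023663.

0.024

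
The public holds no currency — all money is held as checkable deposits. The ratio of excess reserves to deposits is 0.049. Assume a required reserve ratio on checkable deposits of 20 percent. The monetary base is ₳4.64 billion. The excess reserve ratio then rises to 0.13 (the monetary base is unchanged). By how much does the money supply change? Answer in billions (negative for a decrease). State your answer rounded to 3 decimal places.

-4.574 billion

Initially m₁ = 1 / (0.2 + 0.049) ≈ 4.01606, so M₁ = 4.01606 × 4.64 ≈ 18.6345 billion.
After the change m₂ = 1 / (0.2 + 0.13) ≈ 3.03030, so M₂ = 3.03030 × 4.64 ≈ 14.0606 billion.
ΔM = M₂ − M₁ = 14.0606 − 18.6345 = -4.5739 billion.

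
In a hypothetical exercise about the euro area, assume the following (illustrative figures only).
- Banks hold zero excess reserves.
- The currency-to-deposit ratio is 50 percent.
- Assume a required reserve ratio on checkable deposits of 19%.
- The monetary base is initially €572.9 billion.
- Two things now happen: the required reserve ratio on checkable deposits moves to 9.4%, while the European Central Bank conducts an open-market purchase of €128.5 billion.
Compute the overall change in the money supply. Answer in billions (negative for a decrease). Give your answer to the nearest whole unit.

€526 billion

Before: m₁ = (1 + 0.5) / (0.19 + 0.5) ≈ 2.1739, MB₁ = 572.9, so M₁ = 2.1739 × 572.9 ≈ 1245.4273 billion.
After: m₂ = (1 + 0.5) / (0.094 + 0.5) ≈ 2.5253, MB₂ = 572.9 + 128.5 = 701.4, so M₂ = 2.5253 × 701.4 ≈ 1771.2454 billion.
ΔM = M₂ − M₁ = 1771.2454 − 1245.4273 = 525.8181 billion.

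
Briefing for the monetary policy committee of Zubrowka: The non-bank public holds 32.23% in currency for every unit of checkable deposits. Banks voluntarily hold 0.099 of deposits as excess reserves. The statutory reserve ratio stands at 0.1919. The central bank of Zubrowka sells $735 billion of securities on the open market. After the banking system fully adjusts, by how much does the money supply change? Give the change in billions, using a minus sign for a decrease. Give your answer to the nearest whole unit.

The money multiplier is m = (1 + c) / (rr + e + c) = (1 + 0.3223) / (0.1919 + 0.099 + 0.3223) ≈ 2.1564.
The sale removes 735 billion of base, so ΔM = m × ΔMB = 2.1564 × (−735) = -1584.954 billion.

-1585 billion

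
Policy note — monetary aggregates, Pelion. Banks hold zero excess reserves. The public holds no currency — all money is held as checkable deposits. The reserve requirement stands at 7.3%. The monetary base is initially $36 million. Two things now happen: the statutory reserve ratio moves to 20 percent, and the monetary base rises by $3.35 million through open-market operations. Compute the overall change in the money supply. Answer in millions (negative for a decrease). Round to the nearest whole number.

Before: m₁ = 1 / (0.073) ≈ 13.6986, MB₁ = 36, so M₁ = 13.6986 × 36 = 493.1496 million.
After: m₂ = 1 / (0.2) = 5, MB₂ = 36 + 3.35 = 39.35, so M₂ = 5 × 39.35 = 196.75 million.
ΔM = M₂ − M₁ = 196.75 − 493.1496 = -296.3996 million.

-296 million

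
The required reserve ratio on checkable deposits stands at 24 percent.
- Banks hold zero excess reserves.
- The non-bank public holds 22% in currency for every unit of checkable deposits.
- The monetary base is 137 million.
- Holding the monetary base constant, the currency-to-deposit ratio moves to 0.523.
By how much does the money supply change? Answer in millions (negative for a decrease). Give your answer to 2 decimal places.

-89.89 million

Initially m₁ = (1 + 0.22) / (0.24 + 0.22) ≈ 2.652174, so M₁ = 2.652174 × 137 ≈ 363.3478 million.
After the change m₂ = (1 + 0.523) / (0.24 + 0.523) ≈ 1.996068, so M₂ = 1.996068 × 137 ≈ 273.4613 million.
ΔM = M₂ − M₁ = 273.4613 − 363.3478 = -89.8865 million.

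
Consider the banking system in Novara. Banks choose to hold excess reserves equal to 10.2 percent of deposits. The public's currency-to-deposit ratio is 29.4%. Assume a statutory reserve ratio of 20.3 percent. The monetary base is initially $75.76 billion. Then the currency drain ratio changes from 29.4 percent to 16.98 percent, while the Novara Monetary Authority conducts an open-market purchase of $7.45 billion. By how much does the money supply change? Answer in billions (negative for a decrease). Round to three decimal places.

Before: m₁ = (1 + 0.294) / (0.203 + 0.102 + 0.294) ≈ 2.160267, MB₁ = 75.76, so M₁ = 2.160267 × 75.76 ≈ 163.6618 billion.
After: m₂ = (1 + 0.1698) / (0.203 + 0.102 + 0.1698) ≈ 2.463774, MB₂ = 75.76 + 7.45 = 83.21, so M₂ = 2.463774 × 83.21 ≈ 205.0106 billion.
ΔM = M₂ − M₁ = 205.0106 − 163.6618 = 41.3488 billion.

$41.349 billion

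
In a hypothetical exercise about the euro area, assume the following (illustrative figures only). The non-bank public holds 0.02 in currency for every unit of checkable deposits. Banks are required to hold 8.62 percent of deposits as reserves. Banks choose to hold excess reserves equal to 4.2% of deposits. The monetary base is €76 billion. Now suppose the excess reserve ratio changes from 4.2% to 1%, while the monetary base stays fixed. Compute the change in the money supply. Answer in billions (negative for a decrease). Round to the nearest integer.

Initially m₁ = (1 + 0.02) / (0.0862 + 0.042 + 0.02) ≈ 6.8826, so M₁ = 6.8826 × 76 = 523.0776 billion.
After the change m₂ = (1 + 0.02) / (0.0862 + 0.01 + 0.02) ≈ 8.7780, so M₂ = 8.7780 × 76 = 667.128 billion.
ΔM = M₂ − M₁ = 667.128 − 523.0776 = 144.0504 billion.

€144 billion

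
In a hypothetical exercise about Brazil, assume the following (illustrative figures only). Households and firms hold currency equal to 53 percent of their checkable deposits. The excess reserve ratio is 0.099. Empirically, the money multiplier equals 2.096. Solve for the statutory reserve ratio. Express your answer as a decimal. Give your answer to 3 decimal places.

Using m = 2.096. Since m = (1 + c)/(c + rr + e), the denominator satisfies c + rr + e = (1 + c)/m = (1 + 0.53) / 2.096 ≈ 0.729962.
With c = 0.53 and e = 0.099, the statutory reserve ratio is 0.729962 − 0.53 − 0.099 = 0.100962.

0.101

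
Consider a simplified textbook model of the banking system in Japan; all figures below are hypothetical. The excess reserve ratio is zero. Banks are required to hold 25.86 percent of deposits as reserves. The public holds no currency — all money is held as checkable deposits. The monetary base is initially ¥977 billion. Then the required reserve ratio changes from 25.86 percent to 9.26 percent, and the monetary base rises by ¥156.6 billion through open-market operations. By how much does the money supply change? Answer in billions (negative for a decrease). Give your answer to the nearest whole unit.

Before: m₁ = 1 / (0.2586) ≈ 3.86698, MB₁ = 977, so M₁ = 3.86698 × 977 ≈ 3778.0395 billion.
After: m₂ = 1 / (0.0926) ≈ 10.79914, MB₂ = 977 + 156.6 = 1133.6, so M₂ = 10.79914 × 1133.6 ≈ 12241.9051 billion.
ΔM = M₂ − M₁ = 12241.9051 − 3778.0395 = 8463.8656 billion.

¥8464 billion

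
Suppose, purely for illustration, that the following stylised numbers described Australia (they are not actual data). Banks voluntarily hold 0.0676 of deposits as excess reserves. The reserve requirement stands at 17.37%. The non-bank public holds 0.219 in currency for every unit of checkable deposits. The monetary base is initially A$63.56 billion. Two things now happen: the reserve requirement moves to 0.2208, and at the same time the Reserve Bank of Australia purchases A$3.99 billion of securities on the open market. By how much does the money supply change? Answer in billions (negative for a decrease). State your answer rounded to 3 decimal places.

-6.039 billion

Before: m₁ = (1 + 0.219) / (0.1737 + 0.0676 + 0.219) ≈ 2.648273, MB₁ = 63.56, so M₁ = 2.648273 × 63.56 ≈ 168.3242 billion.
After: m₂ = (1 + 0.219) / (0.2208 + 0.0676 + 0.219) ≈ 2.402444, MB₂ = 63.56 + 3.99 = 67.55, so M₂ = 2.402444 × 67.55 ≈ 162.2851 billion.
ΔM = M₂ − M₁ = 162.2851 − 168.3242 = -6.0391 billion.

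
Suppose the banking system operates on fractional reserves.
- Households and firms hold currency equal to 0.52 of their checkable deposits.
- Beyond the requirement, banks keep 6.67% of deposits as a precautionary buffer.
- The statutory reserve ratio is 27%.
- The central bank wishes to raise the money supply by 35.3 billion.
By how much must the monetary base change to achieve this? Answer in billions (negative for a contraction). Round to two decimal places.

The money multiplier is m = (1 + c) / (rr + e + c) = (1 + 0.52) / (0.27 + 0.0667 + 0.52) ≈ 1.77425.
ΔMB = ΔM / m = (+35.3) / 1.77425 ≈ 19.8957 billion.

19.90 billion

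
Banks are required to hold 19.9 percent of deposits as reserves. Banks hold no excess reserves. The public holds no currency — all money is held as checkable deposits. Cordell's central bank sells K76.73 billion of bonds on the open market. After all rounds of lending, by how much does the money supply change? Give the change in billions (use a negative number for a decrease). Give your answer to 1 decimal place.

-385.6 billion

The simple money multiplier is m = 1/rr = 1/0.199 ≈ 5.0251.
An open-market sale reduces the monetary base by 76.73 billion, so ΔM = m × ΔMB = 5.0251 × (−76.73) ≈ -385.5759 billion.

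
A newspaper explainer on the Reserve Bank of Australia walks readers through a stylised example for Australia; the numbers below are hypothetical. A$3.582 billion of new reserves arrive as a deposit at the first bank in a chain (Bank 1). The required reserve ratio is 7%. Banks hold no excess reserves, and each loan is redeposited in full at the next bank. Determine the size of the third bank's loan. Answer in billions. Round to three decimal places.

Each bank lends a fraction (1 − rr) = 0.9300 of the deposit it receives, so Bank 3 receives 3.582·0.9300^2 and lends 3.582·0.9300^3 ≈ 2.8812 billion.

A$2.881 billion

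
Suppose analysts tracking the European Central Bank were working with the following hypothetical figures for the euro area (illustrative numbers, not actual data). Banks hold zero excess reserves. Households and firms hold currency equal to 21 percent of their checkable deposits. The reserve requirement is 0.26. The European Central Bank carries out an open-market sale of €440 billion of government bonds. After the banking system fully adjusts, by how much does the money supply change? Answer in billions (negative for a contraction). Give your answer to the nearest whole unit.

The money multiplier is m = (1 + c) / (rr + c) = (1 + 0.21) / (0.26 + 0.21) ≈ 2.5745.
The sale removes 440 billion of base, so ΔM = m × ΔMB = 2.5745 × (−440) = -1132.78 billion.

-1133 billion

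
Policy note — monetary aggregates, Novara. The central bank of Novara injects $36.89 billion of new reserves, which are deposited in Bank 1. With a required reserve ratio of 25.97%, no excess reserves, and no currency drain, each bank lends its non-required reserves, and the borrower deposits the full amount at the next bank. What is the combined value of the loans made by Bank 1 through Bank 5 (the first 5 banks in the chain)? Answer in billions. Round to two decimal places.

$81.78 billion

Bank i lends (1 − rr)^i of the original deposit: Bank 1 lends 36.89·0.7403 ≈ 27.3097, Bank 2 lends 36.89·0.7403² ≈ 20.2173, and so on.
Summing a geometric series: total = 36.89·[0.7403·(1 − 0.7403^5) / (1 − 0.7403)] ≈ 81.7764 billion.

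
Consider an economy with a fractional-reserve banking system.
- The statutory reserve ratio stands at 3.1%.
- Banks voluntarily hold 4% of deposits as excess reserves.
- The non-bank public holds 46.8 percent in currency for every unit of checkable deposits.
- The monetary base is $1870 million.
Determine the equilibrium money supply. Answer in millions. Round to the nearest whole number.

$5093 million

The money multiplier is m = (1 + c) / (rr + e + c) = (1 + 0.468) / (0.031 + 0.04 + 0.468) ≈ 2.72356.
So M = m × MB = 2.72356 × 1870 = 5093.0572 million.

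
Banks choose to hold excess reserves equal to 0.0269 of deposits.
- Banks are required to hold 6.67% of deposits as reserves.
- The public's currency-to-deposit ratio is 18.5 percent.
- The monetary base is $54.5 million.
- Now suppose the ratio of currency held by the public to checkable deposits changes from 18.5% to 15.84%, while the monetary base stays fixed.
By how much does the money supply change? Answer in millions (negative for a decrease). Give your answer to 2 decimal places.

Initially m₁ = (1 + 0.185) / (0.0667 + 0.0269 + 0.185) ≈ 4.25341, so M₁ = 4.25341 × 54.5 ≈ 231.8108 million.
After the change m₂ = (1 + 0.1584) / (0.0667 + 0.0269 + 0.1584) ≈ 4.59683, so M₂ = 4.59683 × 54.5 ≈ 250.5272 million.
ΔM = M₂ − M₁ = 250.5272 − 231.8108 = 18.7164 million.

$18.72 million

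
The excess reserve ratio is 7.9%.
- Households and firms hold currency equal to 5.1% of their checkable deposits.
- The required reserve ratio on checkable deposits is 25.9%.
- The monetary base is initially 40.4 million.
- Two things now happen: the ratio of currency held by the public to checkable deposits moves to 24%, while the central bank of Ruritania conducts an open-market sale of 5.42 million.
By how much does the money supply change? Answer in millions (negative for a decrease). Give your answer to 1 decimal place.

-34.1 million

Before: m₁ = (1 + 0.051) / (0.259 + 0.079 + 0.051) ≈ 2.7018, MB₁ = 40.4, so M₁ = 2.7018 × 40.4 ≈ 109.1527 million.
After: m₂ = (1 + 0.24) / (0.259 + 0.079 + 0.24) ≈ 2.1453, MB₂ = 40.4 − 5.42 = 34.98, so M₂ = 2.1453 × 34.98 ≈ 75.0426 million.
ΔM = M₂ − M₁ = 75.0426 − 109.1527 = -34.1101 million.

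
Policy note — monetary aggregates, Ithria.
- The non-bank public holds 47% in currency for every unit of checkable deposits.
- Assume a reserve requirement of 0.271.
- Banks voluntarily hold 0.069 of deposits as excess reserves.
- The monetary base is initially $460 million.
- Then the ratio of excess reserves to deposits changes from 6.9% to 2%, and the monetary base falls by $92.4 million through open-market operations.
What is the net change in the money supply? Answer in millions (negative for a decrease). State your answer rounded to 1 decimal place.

-124.7 million

Before: m₁ = (1 + 0.47) / (0.271 + 0.069 + 0.47) ≈ 1.81481, MB₁ = 460, so M₁ = 1.81481 × 460 = 834.8126 million.
After: m₂ = (1 + 0.47) / (0.271 + 0.02 + 0.47) ≈ 1.93167, MB₂ = 460 − 92.4 = 367.6, so M₂ = 1.93167 × 367.6 ≈ 710.0819 million.
ΔM = M₂ − M₁ = 710.0819 − 834.8126 = -124.7307 million.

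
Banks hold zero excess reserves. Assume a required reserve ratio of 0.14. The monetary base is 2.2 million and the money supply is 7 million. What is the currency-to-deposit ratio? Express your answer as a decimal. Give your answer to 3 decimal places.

Using m = M/MB = 7/2.2 ≈ 3.181818. From m = (1 + c)/(c + rr + e), rearranging gives 1 + c = m·(c + rr + e), so c·(1 − m) = m·(rr + e) − 1.
Hence c = [m·(rr + e) − 1]/(1 − m) = [3.181818 × (0.14 + 0) − 1] / (1 − 3.181818) ≈ 0.254167.

0.254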